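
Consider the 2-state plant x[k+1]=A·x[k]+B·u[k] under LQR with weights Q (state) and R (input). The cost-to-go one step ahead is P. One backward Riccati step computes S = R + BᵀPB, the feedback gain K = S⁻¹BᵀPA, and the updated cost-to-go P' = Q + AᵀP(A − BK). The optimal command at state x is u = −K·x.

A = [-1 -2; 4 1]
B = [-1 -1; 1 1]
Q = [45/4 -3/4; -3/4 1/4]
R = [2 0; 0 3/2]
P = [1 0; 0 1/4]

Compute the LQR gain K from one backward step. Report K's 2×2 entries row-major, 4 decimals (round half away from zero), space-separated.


BᵀP = [-1.0000 0.2500; -1.0000 0.2500]
S = R + BᵀPB = [2 0; 0 3/2] + [1.2500 1.2500; 1.2500 1.2500] = [3.2500 1.2500; 1.2500 2.7500]
BᵀPA = [2.0000 2.2500; 2.0000 2.2500]
K = S⁻¹·BᵀPA = [0.4068 0.4576; 0.5424 0.6102]
A−BK = [-0.0508 -0.9322; 3.0508 -0.0678]
AᵀP(A−BK) = [3.1017 0.8644; 0.8644 1.8475]
P' = Q + AᵀP(A−BK) = [14.3517 0.1144; 0.1144 2.0975]
tr(P') = 16.4492

0.4068 0.4576 0.5424 0.6102


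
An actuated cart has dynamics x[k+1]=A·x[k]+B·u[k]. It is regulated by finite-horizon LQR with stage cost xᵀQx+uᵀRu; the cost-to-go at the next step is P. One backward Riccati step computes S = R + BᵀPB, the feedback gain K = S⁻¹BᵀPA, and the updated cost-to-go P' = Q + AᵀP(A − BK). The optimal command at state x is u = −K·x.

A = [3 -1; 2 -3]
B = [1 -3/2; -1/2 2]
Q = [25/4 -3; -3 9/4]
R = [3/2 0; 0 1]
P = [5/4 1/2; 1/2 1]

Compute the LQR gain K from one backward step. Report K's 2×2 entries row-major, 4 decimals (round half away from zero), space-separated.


1.4569 -0.9329 0.4281 -0.8882

BᵀP = [1.0000 0.0000; -0.8750 1.2500]
S = R + BᵀPB = [3/2 0; 0 1] + [1.0000 -1.5000; -1.5000 3.8125] = [2.5000 -1.5000; -1.5000 4.8125]
BᵀPA = [3.0000 -1.0000; -0.1250 -2.8750]
K = S⁻¹·BᵀPA = [1.4569 -0.9329; 0.4281 -0.8882]
A−BK = [2.1853 -1.3994; 1.8722 -1.6901]
AᵀP(A−BK) = [16.9329 -12.5623; -12.5623 9.7636]
P' = Q + AᵀP(A−BK) = [23.1829 -15.5623; -15.5623 12.0136]
tr(P') = 35.1965


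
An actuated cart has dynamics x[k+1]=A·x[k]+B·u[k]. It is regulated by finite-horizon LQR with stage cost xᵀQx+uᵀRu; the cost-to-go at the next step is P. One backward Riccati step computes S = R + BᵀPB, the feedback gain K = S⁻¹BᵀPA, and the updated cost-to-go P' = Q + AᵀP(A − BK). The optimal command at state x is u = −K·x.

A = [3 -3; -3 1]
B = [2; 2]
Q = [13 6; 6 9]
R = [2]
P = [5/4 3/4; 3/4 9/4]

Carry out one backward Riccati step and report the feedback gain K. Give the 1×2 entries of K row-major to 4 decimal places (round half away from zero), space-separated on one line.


BᵀP = [4.0000 6.0000]
S = R + BᵀPB = [2] + [20.0000] = [22.0000]
BᵀPA = [-6.0000 -6.0000]
K = S⁻¹·BᵀPA = [-0.2727 -0.2727]
A−BK = [3.5455 -2.4545; -2.4545 1.5455]
AᵀP(A−BK) = [16.3636 -10.6364; -10.6364 7.3636]
P' = Q + AᵀP(A−BK) = [29.3636 -4.6364; -4.6364 16.3636]
tr(P') = 45.7273

-0.2727 -0.2727


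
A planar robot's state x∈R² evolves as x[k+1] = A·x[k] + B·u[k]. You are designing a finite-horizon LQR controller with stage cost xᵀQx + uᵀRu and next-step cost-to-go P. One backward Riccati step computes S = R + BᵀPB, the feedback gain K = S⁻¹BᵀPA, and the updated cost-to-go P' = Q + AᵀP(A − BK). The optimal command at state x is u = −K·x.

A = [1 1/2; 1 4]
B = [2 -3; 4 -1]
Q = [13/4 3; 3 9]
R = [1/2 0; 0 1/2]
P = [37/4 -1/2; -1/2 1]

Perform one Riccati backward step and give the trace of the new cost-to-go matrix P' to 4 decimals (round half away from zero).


13.0799

BᵀP = [16.5000 3.0000; -27.2500 0.5000]
S = R + BᵀPB = [1/2 0; 0 1/2] + [45.0000 -52.5000; -52.5000 81.2500] = [45.5000 -52.5000; -52.5000 81.7500]
BᵀPA = [19.5000 20.2500; -26.7500 -11.6250]
K = S⁻¹·BᵀPA = [0.1970 1.0849; -0.2007 0.5545]
A−BK = [0.0039 -0.0062; 0.0114 0.2151]
AᵀP(A−BK) = [0.0398 0.0530; 0.0530 0.7901]
P' = Q + AᵀP(A−BK) = [3.2898 3.0530; 3.0530 9.7901]
tr(P') = 13.0799


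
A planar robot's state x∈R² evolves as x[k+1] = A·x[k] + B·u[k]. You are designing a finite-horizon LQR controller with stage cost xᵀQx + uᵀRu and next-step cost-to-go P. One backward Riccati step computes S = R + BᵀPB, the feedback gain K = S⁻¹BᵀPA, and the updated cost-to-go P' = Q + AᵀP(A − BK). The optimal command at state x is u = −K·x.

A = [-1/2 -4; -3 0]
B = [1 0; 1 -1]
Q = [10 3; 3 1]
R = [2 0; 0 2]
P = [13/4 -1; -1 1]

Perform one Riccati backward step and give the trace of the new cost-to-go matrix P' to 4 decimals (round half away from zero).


BᵀP = [2.2500 0.0000; 1.0000 -1.0000]
S = R + BᵀPB = [2 0; 0 2] + [2.2500 0.0000; 0.0000 1.0000] = [4.2500 0.0000; 0.0000 3.0000]
BᵀPA = [-1.1250 -9.0000; 2.5000 -4.0000]
K = S⁻¹·BᵀPA = [-0.2647 -2.1176; 0.8333 -1.3333]
A−BK = [-0.2353 -1.8824; -1.9020 0.7843]
AᵀP(A−BK) = [4.4314 -4.5490; -4.5490 27.6078]
P' = Q + AᵀP(A−BK) = [14.4314 -1.5490; -1.5490 28.6078]
tr(P') = 43.0392

43.0392


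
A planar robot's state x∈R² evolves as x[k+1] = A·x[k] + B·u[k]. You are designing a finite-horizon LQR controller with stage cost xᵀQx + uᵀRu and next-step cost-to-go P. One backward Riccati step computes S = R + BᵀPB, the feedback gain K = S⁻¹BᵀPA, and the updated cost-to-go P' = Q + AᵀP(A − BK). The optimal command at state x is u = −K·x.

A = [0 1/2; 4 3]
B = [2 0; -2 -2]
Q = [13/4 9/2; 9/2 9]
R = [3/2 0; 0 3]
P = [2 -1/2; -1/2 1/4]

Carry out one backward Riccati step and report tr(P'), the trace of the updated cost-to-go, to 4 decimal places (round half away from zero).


BᵀP = [5.0000 -1.5000; 1.0000 -0.5000]
S = R + BᵀPB = [3/2 0; 0 3] + [13.0000 3.0000; 3.0000 1.0000] = [14.5000 3.0000; 3.0000 4.0000]
BᵀPA = [-6.0000 -2.0000; -2.0000 -1.0000]
K = S⁻¹·BᵀPA = [-0.3673 -0.1020; -0.2245 -0.1735]
A−BK = [0.7347 0.7041; 2.8163 2.4490]
AᵀP(A−BK) = [1.3469 1.0408; 1.0408 0.8724]
P' = Q + AᵀP(A−BK) = [4.5969 5.5408; 5.5408 9.8724]
tr(P') = 14.4694

14.4694


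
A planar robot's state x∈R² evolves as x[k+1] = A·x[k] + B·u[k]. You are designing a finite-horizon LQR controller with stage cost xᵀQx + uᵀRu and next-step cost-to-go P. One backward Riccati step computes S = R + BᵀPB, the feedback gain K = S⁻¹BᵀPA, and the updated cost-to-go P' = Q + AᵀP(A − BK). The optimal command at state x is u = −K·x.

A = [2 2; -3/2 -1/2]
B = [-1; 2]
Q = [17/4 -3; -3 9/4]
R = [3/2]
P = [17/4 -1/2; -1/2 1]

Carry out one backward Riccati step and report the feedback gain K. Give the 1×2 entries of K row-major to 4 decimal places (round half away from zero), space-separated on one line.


BᵀP = [-5.2500 2.5000]
S = R + BᵀPB = [3/2] + [10.2500] = [11.7500]
BᵀPA = [-14.2500 -11.7500]
K = S⁻¹·BᵀPA = [-1.2128 -1.0000]
A−BK = [0.7872 1.0000; 0.9255 1.5000]
AᵀP(A−BK) = [4.9681 5.5000; 5.5000 6.5000]
P' = Q + AᵀP(A−BK) = [9.2181 2.5000; 2.5000 8.7500]
tr(P') = 17.9681

-1.2128 -1.0000


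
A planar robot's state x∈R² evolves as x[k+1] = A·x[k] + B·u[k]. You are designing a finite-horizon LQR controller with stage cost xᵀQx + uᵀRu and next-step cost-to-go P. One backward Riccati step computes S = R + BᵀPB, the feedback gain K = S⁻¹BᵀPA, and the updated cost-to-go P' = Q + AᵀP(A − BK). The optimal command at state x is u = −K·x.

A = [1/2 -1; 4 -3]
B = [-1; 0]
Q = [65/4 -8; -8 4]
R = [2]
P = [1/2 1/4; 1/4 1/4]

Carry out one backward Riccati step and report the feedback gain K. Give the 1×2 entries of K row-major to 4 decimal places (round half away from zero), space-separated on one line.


BᵀP = [-0.5000 -0.2500]
S = R + BᵀPB = [2] + [0.5000] = [2.5000]
BᵀPA = [-1.2500 1.2500]
K = S⁻¹·BᵀPA = [-0.5000 0.5000]
A−BK = [0.0000 -0.5000; 4.0000 -3.0000]
AᵀP(A−BK) = [4.5000 -4.0000; -4.0000 3.6250]
P' = Q + AᵀP(A−BK) = [20.7500 -12.0000; -12.0000 7.6250]
tr(P') = 28.3750

-0.5000 0.5000


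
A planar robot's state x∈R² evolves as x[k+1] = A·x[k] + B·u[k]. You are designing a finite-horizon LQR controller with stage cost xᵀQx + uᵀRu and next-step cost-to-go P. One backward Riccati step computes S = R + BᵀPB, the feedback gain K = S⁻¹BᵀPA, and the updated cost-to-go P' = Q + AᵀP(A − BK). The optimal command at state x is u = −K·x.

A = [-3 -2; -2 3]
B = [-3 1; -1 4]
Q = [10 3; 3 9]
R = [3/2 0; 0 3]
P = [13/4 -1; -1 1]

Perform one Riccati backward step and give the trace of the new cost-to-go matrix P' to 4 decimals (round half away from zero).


BᵀP = [-8.7500 2.0000; -0.7500 3.0000]
S = R + BᵀPB = [3/2 0; 0 3] + [24.2500 -0.7500; -0.7500 11.2500] = [25.7500 -0.7500; -0.7500 14.2500]
BᵀPA = [22.2500 23.5000; -3.7500 10.5000]
K = S⁻¹·BᵀPA = [0.8577 0.9355; -0.2180 0.7861]
A−BK = [-0.2088 0.0205; -0.2702 0.7912]
AᵀP(A−BK) = [1.3480 0.6325; 0.6325 3.7615]
P' = Q + AᵀP(A−BK) = [11.3480 3.6325; 3.6325 12.7615]
tr(P') = 24.1095

24.1095


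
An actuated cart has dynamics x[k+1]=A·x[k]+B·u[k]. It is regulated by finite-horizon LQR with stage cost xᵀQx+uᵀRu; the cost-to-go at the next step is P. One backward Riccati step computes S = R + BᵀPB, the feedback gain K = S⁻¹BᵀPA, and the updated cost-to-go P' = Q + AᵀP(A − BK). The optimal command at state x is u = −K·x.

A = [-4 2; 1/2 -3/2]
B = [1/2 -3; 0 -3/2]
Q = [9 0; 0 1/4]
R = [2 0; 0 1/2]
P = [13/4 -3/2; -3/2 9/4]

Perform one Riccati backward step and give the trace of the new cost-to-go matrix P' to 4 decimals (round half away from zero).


BᵀP = [1.6250 -0.7500; -7.5000 1.1250]
S = R + BᵀPB = [2 0; 0 1/2] + [0.8125 -3.7500; -3.7500 20.8125] = [2.8125 -3.7500; -3.7500 21.3125]
BᵀPA = [-6.8750 4.3750; 30.5625 -16.6875]
K = S⁻¹·BᵀPA = [-0.6956 0.6684; 1.3116 -0.6654]
A−BK = [0.2827 -0.3304; 2.4674 -2.4981]
AᵀP(A−BK) = [13.6937 -13.2565; -13.2565 13.0347]
P' = Q + AᵀP(A−BK) = [22.6937 -13.2565; -13.2565 13.2847]
tr(P') = 35.9784

35.9784


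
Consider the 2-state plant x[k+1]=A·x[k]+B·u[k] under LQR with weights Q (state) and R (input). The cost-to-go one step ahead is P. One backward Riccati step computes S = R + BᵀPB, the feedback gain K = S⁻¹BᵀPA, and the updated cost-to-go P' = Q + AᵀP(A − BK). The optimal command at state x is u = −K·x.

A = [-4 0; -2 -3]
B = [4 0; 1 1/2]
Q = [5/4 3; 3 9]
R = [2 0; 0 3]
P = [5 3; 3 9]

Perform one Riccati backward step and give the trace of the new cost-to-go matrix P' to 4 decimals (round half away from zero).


48.8275

BᵀP = [23.0000 21.0000; 1.5000 4.5000]
S = R + BᵀPB = [2 0; 0 3] + [113.0000 10.5000; 10.5000 2.2500] = [115.0000 10.5000; 10.5000 5.2500]
BᵀPA = [-134.0000 -63.0000; -15.0000 -13.5000]
K = S⁻¹·BᵀPA = [-1.1064 -0.3830; -0.6444 -1.8055]
A−BK = [0.4255 1.5319; -0.5714 -1.7143]
AᵀP(A−BK) = [6.0790 11.5988; 11.5988 32.4985]
P' = Q + AᵀP(A−BK) = [7.3290 14.5988; 14.5988 41.4985]
tr(P') = 48.8275


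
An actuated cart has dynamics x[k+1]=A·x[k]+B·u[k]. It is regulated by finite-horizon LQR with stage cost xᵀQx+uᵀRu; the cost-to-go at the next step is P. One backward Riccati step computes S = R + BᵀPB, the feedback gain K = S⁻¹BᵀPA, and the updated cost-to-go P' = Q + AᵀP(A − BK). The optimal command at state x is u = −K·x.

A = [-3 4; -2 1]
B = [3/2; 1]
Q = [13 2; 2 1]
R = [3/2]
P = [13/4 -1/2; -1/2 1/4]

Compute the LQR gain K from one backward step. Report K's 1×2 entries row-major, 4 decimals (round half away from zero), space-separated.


-1.6033 2.2479

BᵀP = [4.3750 -0.5000]
S = R + BᵀPB = [3/2] + [6.0625] = [7.5625]
BᵀPA = [-12.1250 17.0000]
K = S⁻¹·BᵀPA = [-1.6033 2.2479]
A−BK = [-0.5950 0.6281; -0.3967 -1.2479]
AᵀP(A−BK) = [4.8099 -6.7438; -6.7438 10.0351]
P' = Q + AᵀP(A−BK) = [17.8099 -4.7438; -4.7438 11.0351]
tr(P') = 28.8450


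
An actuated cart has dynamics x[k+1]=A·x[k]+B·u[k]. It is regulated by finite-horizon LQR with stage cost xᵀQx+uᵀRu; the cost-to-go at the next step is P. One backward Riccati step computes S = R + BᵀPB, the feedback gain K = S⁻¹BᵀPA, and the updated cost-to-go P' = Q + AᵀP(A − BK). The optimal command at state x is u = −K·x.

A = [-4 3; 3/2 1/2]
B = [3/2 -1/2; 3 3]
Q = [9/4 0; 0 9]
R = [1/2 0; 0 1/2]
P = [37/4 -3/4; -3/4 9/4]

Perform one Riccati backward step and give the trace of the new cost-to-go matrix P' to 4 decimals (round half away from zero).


17.7784

BᵀP = [11.6250 5.6250; -6.8750 7.1250]
S = R + BᵀPB = [1/2 0; 0 1/2] + [34.3125 11.0625; 11.0625 24.8125] = [34.8125 11.0625; 11.0625 25.3125]
BᵀPA = [-38.0625 37.6875; 38.1875 -17.0625]
K = S⁻¹·BᵀPA = [-1.8264 1.5059; 2.3069 -1.3322]
A−BK = [-0.1070 0.0750; 0.0587 -0.0211]
AᵀP(A−BK) = [4.4517 -2.9938; -2.9938 2.0767]
P' = Q + AᵀP(A−BK) = [6.7017 -2.9938; -2.9938 11.0767]
tr(P') = 17.7784


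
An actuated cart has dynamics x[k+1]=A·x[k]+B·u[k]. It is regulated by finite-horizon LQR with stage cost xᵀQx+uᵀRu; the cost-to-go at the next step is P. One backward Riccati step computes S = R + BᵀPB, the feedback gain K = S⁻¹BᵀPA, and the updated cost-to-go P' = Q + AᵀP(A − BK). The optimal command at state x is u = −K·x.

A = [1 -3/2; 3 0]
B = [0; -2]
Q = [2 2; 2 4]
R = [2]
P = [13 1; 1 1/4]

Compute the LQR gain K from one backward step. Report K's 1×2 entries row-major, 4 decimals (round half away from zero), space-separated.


BᵀP = [-2.0000 -0.5000]
S = R + BᵀPB = [2] + [1.0000] = [3.0000]
BᵀPA = [-3.5000 3.0000]
K = S⁻¹·BᵀPA = [-1.1667 1.0000]
A−BK = [1.0000 -1.5000; 0.6667 2.0000]
AᵀP(A−BK) = [17.1667 -20.5000; -20.5000 26.2500]
P' = Q + AᵀP(A−BK) = [19.1667 -18.5000; -18.5000 30.2500]
tr(P') = 49.4167

-1.1667 1.0000


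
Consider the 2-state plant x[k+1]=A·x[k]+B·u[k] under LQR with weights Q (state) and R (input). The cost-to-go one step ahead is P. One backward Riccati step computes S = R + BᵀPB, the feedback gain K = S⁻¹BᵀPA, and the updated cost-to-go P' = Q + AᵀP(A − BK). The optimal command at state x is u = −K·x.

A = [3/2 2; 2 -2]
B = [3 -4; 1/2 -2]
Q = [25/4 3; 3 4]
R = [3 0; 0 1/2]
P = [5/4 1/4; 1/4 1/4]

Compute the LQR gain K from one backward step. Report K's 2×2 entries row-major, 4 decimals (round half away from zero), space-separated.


-0.0141 0.1733 -0.4507 -0.1965

BᵀP = [3.8750 0.8750; -5.5000 -1.5000]
S = R + BᵀPB = [3 0; 0 1/2] + [12.0625 -17.2500; -17.2500 25.0000] = [15.0625 -17.2500; -17.2500 25.5000]
BᵀPA = [7.5625 6.0000; -11.2500 -8.0000]
K = S⁻¹·BᵀPA = [-0.0141 0.1733; -0.4507 -0.1965]
A−BK = [-0.2606 0.6941; 1.1056 -2.4796]
AᵀP(A−BK) = [0.3486 -0.5211; -0.5211 1.3882]
P' = Q + AᵀP(A−BK) = [6.5986 2.4789; 2.4789 5.3882]
tr(P') = 11.9868


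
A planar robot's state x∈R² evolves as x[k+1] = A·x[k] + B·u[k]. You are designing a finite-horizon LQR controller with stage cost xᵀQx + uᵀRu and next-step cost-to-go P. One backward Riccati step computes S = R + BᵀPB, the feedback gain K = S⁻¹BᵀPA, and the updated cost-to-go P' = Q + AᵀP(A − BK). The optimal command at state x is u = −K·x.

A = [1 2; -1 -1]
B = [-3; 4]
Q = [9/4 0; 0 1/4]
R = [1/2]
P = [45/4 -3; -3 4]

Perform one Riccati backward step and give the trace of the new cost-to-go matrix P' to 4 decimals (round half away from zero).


6.6099

BᵀP = [-45.7500 25.0000]
S = R + BᵀPB = [1/2] + [237.2500] = [237.7500]
BᵀPA = [-70.7500 -116.5000]
K = S⁻¹·BᵀPA = [-0.2976 -0.4900]
A−BK = [0.1073 0.5300; 0.1903 0.9600]
AᵀP(A−BK) = [0.1961 0.8318; 0.8318 3.9138]
P' = Q + AᵀP(A−BK) = [2.4461 0.8318; 0.8318 4.1638]
tr(P') = 6.6099


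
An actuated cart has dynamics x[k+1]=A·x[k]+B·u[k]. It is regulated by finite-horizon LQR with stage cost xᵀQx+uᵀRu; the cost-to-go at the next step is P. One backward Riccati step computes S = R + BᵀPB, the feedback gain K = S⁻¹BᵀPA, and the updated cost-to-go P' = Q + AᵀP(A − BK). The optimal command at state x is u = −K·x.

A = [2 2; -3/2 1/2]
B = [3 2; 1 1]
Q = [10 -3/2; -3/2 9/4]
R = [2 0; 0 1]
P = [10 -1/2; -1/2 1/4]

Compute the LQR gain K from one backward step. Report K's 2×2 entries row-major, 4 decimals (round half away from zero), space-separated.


0.4293 0.3609 0.3906 0.4531

BᵀP = [29.5000 -1.2500; 19.5000 -0.7500]
S = R + BᵀPB = [2 0; 0 1] + [87.2500 57.7500; 57.7500 38.2500] = [89.2500 57.7500; 57.7500 39.2500]
BᵀPA = [60.8750 58.3750; 40.1250 38.6250]
K = S⁻¹·BᵀPA = [0.4293 0.3609; 0.3906 0.4531]
A−BK = [-0.0692 0.0112; -2.3199 -0.3140]
AᵀP(A−BK) = [1.7541 0.6633; 0.6633 0.4952]
P' = Q + AᵀP(A−BK) = [11.7541 -0.8367; -0.8367 2.7452]
tr(P') = 14.4993


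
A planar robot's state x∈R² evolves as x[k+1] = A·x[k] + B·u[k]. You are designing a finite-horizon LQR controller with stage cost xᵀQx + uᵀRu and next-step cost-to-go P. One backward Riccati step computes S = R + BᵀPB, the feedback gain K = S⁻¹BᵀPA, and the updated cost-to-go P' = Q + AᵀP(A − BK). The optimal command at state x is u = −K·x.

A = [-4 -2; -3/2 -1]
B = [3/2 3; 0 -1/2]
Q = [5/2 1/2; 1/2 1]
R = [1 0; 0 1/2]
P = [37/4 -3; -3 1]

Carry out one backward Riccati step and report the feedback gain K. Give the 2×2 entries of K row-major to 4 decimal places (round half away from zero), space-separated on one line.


-0.2472 -0.1195 -0.9882 -0.4705

BᵀP = [13.8750 -4.5000; 29.2500 -9.5000]
S = R + BᵀPB = [1 0; 0 1/2] + [20.8125 43.8750; 43.8750 92.5000] = [21.8125 43.8750; 43.8750 93.0000]
BᵀPA = [-48.7500 -23.2500; -102.7500 -49.0000]
K = S⁻¹·BᵀPA = [-0.2472 -0.1195; -0.9882 -0.4705]
A−BK = [-0.6646 -0.4092; -1.9941 -1.2352]
AᵀP(A−BK) = [0.6598 0.3300; 0.3300 0.1669]
P' = Q + AᵀP(A−BK) = [3.1598 0.8300; 0.8300 1.1669]
tr(P') = 4.3267


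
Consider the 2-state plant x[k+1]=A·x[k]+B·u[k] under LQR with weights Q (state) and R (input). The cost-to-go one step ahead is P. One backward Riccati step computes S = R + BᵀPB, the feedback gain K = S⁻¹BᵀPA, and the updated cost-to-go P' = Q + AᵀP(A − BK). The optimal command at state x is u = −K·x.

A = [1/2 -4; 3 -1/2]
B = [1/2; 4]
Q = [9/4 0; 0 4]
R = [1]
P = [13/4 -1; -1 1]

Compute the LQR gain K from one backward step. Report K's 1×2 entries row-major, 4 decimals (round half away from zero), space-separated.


0.6742 0.5611

BᵀP = [-2.3750 3.5000]
S = R + BᵀPB = [1] + [12.8125] = [13.8125]
BᵀPA = [9.3125 7.7500]
K = S⁻¹·BᵀPA = [0.6742 0.5611]
A−BK = [0.1629 -4.2805; 0.3032 -2.7443]
AᵀP(A−BK) = [0.5339 -0.9751; -0.9751 43.9016]
P' = Q + AᵀP(A−BK) = [2.7839 -0.9751; -0.9751 47.9016]
tr(P') = 50.6855


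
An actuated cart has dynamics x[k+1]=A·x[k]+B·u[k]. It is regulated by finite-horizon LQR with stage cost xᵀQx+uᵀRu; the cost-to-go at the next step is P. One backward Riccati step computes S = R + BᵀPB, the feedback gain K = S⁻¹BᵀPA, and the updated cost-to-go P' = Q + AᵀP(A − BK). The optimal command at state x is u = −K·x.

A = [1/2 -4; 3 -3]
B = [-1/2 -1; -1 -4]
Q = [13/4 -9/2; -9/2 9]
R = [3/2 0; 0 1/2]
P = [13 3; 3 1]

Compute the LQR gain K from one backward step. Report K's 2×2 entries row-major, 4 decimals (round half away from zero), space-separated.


BᵀP = [-9.5000 -2.5000; -25.0000 -7.0000]
S = R + BᵀPB = [3/2 0; 0 1/2] + [7.2500 19.5000; 19.5000 53.0000] = [8.7500 19.5000; 19.5000 53.5000]
BᵀPA = [-12.2500 45.5000; -33.5000 121.0000]
K = S⁻¹·BᵀPA = [-0.0242 0.8506; -0.6174 1.9516]
A−BK = [-0.1294 -1.6230; 0.5064 5.6572]
AᵀP(A−BK) = [0.2724 0.3001; 0.3001 14.1479]
P' = Q + AᵀP(A−BK) = [3.5224 -4.1999; -4.1999 23.1479]
tr(P') = 26.6703

-0.0242 0.8506 -0.6174 1.9516


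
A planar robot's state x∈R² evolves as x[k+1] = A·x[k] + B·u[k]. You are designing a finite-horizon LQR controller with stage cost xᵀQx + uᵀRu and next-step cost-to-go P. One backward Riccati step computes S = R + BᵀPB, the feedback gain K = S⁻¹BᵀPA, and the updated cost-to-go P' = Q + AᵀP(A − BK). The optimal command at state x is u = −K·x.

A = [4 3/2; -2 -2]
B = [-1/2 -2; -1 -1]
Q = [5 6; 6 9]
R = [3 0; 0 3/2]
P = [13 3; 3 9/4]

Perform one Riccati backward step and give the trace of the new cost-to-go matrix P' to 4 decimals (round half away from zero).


BᵀP = [-9.5000 -3.7500; -29.0000 -8.2500]
S = R + BᵀPB = [3 0; 0 3/2] + [8.5000 22.7500; 22.7500 66.2500] = [11.5000 22.7500; 22.7500 67.7500]
BᵀPA = [-30.5000 -6.7500; -99.5000 -27.0000]
K = S⁻¹·BᵀPA = [0.7541 0.6000; -1.7219 -0.6000]
A−BK = [0.9333 0.6000; -2.9677 -2.0000]
AᵀP(A−BK) = [20.6753 12.6000; 12.6000 8.1000]
P' = Q + AᵀP(A−BK) = [25.6753 18.6000; 18.6000 17.1000]
tr(P') = 42.7753

42.7753


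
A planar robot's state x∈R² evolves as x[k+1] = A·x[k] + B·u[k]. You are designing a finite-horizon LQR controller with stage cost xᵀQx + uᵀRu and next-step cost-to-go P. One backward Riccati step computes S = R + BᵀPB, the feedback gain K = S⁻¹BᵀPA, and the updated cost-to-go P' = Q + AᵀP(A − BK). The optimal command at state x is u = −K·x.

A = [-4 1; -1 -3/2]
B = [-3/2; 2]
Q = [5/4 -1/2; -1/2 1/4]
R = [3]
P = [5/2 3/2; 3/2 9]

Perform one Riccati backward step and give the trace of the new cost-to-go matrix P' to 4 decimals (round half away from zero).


BᵀP = [-0.7500 15.7500]
S = R + BᵀPB = [3] + [32.6250] = [35.6250]
BᵀPA = [-12.7500 -24.3750]
K = S⁻¹·BᵀPA = [-0.3579 -0.6842]
A−BK = [-4.5368 -0.0263; -0.2842 -0.1316]
AᵀP(A−BK) = [56.4368 2.2763; 2.2763 1.5724]
P' = Q + AᵀP(A−BK) = [57.6868 1.7763; 1.7763 1.8224]
tr(P') = 59.5092

59.5092


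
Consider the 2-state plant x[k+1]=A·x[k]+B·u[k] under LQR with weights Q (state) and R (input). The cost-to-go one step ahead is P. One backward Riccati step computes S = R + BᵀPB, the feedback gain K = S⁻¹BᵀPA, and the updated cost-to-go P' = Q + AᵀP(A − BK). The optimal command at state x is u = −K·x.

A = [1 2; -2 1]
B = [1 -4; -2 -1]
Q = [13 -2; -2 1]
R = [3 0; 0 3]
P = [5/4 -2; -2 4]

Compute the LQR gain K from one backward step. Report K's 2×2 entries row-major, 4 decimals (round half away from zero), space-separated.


0.8261 -0.0870 -0.1739 -0.2688

BᵀP = [5.2500 -10.0000; -3.0000 4.0000]
S = R + BᵀPB = [3 0; 0 3] + [25.2500 -11.0000; -11.0000 8.0000] = [28.2500 -11.0000; -11.0000 11.0000]
BᵀPA = [25.2500 0.5000; -11.0000 -2.0000]
K = S⁻¹·BᵀPA = [0.8261 -0.0870; -0.1739 -0.2688]
A−BK = [-0.5217 1.0119; -0.5217 0.5573]
AᵀP(A−BK) = [2.4783 -0.2609; -0.2609 0.5059]
P' = Q + AᵀP(A−BK) = [15.4783 -2.2609; -2.2609 1.5059]
tr(P') = 16.9842


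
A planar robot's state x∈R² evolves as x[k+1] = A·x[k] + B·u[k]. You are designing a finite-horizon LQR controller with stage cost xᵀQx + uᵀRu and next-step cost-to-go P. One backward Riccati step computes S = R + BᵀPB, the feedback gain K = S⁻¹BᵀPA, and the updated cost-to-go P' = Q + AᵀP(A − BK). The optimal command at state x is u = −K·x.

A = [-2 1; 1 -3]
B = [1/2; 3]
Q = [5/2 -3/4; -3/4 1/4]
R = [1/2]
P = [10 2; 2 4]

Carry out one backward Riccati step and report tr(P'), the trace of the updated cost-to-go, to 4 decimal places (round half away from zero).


BᵀP = [11.0000 13.0000]
S = R + BᵀPB = [1/2] + [44.5000] = [45.0000]
BᵀPA = [-9.0000 -28.0000]
K = S⁻¹·BᵀPA = [-0.2000 -0.6222]
A−BK = [-1.9000 1.3111; 1.6000 -1.1333]
AᵀP(A−BK) = [34.2000 -23.6000; -23.6000 16.5778]
P' = Q + AᵀP(A−BK) = [36.7000 -24.3500; -24.3500 16.8278]
tr(P') = 53.5278

53.5278


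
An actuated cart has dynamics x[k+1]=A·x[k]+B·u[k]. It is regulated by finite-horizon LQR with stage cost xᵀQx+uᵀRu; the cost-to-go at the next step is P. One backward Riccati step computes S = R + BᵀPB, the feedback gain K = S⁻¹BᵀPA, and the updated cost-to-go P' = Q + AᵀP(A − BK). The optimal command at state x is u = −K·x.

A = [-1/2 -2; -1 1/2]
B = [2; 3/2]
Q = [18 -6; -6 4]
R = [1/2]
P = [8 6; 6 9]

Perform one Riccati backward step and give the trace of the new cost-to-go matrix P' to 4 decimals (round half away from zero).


BᵀP = [25.0000 25.5000]
S = R + BᵀPB = [1/2] + [88.2500] = [88.7500]
BᵀPA = [-38.0000 -37.2500]
K = S⁻¹·BᵀPA = [-0.4282 -0.4197]
A−BK = [0.3563 -1.1606; -0.3577 1.1296]
AᵀP(A−BK) = [0.7296 -1.9493; -1.9493 6.6155]
P' = Q + AᵀP(A−BK) = [18.7296 -7.9493; -7.9493 10.6155]
tr(P') = 29.3451

29.3451


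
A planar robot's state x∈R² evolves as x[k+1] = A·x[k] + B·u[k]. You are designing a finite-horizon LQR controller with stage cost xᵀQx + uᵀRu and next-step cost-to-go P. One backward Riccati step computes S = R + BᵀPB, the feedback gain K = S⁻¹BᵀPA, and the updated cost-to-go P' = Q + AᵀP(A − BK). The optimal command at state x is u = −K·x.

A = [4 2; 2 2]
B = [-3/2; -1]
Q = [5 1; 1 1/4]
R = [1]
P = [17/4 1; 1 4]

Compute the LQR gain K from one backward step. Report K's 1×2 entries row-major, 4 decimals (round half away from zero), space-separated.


-2.3060 -1.4662

BᵀP = [-7.3750 -5.5000]
S = R + BᵀPB = [1] + [16.5625] = [17.5625]
BᵀPA = [-40.5000 -25.7500]
K = S⁻¹·BᵀPA = [-2.3060 -1.4662]
A−BK = [0.5409 -0.1993; -0.3060 0.5338]
AᵀP(A−BK) = [6.6050 2.6192; 2.6192 3.2456]
P' = Q + AᵀP(A−BK) = [11.6050 3.6192; 3.6192 3.4956]
tr(P') = 15.1005


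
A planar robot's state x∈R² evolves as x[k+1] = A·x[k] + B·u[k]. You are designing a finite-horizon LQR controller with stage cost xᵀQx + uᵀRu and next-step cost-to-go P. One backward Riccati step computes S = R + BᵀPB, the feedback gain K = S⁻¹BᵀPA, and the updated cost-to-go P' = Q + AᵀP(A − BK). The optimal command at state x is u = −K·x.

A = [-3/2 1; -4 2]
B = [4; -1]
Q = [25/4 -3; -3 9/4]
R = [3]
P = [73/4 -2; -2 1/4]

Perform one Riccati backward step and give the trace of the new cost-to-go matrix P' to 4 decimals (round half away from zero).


BᵀP = [75.0000 -8.2500]
S = R + BᵀPB = [3] + [308.2500] = [311.2500]
BᵀPA = [-79.5000 58.5000]
K = S⁻¹·BᵀPA = [-0.2554 0.1880]
A−BK = [-0.4783 0.2482; -4.2554 2.1880]
AᵀP(A−BK) = [0.7565 -0.4328; -0.4328 0.2548]
P' = Q + AᵀP(A−BK) = [7.0065 -3.4328; -3.4328 2.5048]
tr(P') = 9.5113

9.5113


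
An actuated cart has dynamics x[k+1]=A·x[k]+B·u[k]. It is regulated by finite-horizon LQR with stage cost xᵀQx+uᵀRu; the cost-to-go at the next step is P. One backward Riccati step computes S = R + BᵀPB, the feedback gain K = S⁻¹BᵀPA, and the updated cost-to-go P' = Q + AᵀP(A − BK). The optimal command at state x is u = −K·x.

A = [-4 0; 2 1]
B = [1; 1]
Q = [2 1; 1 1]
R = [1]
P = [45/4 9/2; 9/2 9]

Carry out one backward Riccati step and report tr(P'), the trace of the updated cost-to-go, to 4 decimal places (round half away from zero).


BᵀP = [15.7500 13.5000]
S = R + BᵀPB = [1] + [29.2500] = [30.2500]
BᵀPA = [-36.0000 13.5000]
K = S⁻¹·BᵀPA = [-1.1901 0.4463]
A−BK = [-2.8099 -0.4463; 3.1901 0.5537]
AᵀP(A−BK) = [101.1570 16.0661; 16.0661 2.9752]
P' = Q + AᵀP(A−BK) = [103.1570 17.0661; 17.0661 3.9752]
tr(P') = 107.1322

107.1322


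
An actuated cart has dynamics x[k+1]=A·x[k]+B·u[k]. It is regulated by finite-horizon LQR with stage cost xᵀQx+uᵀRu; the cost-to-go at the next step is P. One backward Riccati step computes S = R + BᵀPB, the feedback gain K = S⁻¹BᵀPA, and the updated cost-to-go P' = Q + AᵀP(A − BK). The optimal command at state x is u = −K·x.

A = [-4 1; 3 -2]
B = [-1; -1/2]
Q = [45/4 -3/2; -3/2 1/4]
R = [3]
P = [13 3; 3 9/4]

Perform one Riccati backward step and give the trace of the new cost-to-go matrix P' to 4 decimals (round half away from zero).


BᵀP = [-14.5000 -4.1250]
S = R + BᵀPB = [3] + [16.5625] = [19.5625]
BᵀPA = [45.6250 -6.2500]
K = S⁻¹·BᵀPA = [2.3323 -0.3195]
A−BK = [-1.6677 0.6805; 4.1661 -2.1597]
AᵀP(A−BK) = [49.8403 -17.9233; -17.9233 8.0032]
P' = Q + AᵀP(A−BK) = [61.0903 -19.4233; -19.4233 8.2532]
tr(P') = 69.3435

69.3435


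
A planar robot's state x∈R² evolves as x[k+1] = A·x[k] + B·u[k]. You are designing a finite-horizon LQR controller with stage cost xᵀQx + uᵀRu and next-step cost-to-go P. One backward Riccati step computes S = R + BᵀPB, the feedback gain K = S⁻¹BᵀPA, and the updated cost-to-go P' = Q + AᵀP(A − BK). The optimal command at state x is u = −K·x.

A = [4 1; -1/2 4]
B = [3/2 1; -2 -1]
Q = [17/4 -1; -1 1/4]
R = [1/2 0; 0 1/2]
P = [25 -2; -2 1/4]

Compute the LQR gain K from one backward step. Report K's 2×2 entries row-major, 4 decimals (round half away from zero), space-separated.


1.5968 0.1623 1.2528 0.3596

BᵀP = [41.5000 -3.5000; 27.0000 -2.2500]
S = R + BᵀPB = [1/2 0; 0 1/2] + [69.2500 45.0000; 45.0000 29.2500] = [69.7500 45.0000; 45.0000 29.7500]
BᵀPA = [167.7500 27.5000; 109.1250 18.0000]
K = S⁻¹·BᵀPA = [1.5968 0.1623; 1.2528 0.3596]
A−BK = [0.3521 0.3970; 3.9463 4.6841]
AᵀP(A−BK) = [3.4942 2.0387; 2.0387 2.0649]
P' = Q + AᵀP(A−BK) = [7.7442 1.0387; 1.0387 2.3149]
tr(P') = 10.0591


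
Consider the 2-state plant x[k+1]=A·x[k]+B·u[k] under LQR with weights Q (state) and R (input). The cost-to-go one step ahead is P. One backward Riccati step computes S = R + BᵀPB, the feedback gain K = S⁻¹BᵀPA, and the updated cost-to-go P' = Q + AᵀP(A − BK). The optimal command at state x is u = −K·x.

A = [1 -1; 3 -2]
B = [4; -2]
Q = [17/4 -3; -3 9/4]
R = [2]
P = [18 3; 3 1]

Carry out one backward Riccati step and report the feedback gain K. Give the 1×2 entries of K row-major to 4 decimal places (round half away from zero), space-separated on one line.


0.3902 -0.3496

BᵀP = [66.0000 10.0000]
S = R + BᵀPB = [2] + [244.0000] = [246.0000]
BᵀPA = [96.0000 -86.0000]
K = S⁻¹·BᵀPA = [0.3902 -0.3496]
A−BK = [-0.5610 0.3984; 3.7805 -2.6992]
AᵀP(A−BK) = [7.5366 -5.4390; -5.4390 3.9350]
P' = Q + AᵀP(A−BK) = [11.7866 -8.4390; -8.4390 6.1850]
tr(P') = 17.9715


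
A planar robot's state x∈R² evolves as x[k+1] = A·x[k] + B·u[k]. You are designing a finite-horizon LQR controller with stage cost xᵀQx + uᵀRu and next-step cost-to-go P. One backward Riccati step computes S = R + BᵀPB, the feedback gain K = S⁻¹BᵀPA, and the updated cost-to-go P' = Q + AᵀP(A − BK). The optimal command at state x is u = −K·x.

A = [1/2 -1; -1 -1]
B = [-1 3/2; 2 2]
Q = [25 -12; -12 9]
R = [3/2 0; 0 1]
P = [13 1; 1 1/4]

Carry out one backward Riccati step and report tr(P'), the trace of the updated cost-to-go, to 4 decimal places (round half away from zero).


BᵀP = [-11.0000 -0.5000; 21.5000 2.0000]
S = R + BᵀPB = [3/2 0; 0 1] + [10.0000 -17.5000; -17.5000 36.2500] = [11.5000 -17.5000; -17.5000 37.2500]
BᵀPA = [-5.0000 11.5000; 8.7500 -23.5000]
K = S⁻¹·BᵀPA = [-0.2712 0.1402; 0.1075 -0.5650]
A−BK = [0.0676 -0.0123; -0.6725 -0.1505]
AᵀP(A−BK) = [0.2034 -0.1052; -0.1052 0.3600]
P' = Q + AᵀP(A−BK) = [25.2034 -12.1052; -12.1052 9.3600]
tr(P') = 34.5635

34.5635


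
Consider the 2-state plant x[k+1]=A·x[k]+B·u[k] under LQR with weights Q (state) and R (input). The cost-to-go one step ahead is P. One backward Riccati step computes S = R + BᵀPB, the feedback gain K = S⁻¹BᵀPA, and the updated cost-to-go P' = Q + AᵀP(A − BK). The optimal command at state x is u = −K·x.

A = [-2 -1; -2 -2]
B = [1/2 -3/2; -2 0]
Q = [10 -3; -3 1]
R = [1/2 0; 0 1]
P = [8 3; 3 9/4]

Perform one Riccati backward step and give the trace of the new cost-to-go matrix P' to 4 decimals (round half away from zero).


15.5445

BᵀP = [-2.0000 -3.0000; -12.0000 -4.5000]
S = R + BᵀPB = [1/2 0; 0 1] + [5.0000 3.0000; 3.0000 18.0000] = [5.5000 3.0000; 3.0000 19.0000]
BᵀPA = [10.0000 8.0000; 33.0000 21.0000]
K = S⁻¹·BᵀPA = [0.9529 0.9319; 1.5864 0.9581]
A−BK = [-0.0969 -0.0288; -0.0942 -0.1361]
AᵀP(A−BK) = [3.1204 2.0628; 2.0628 1.4241]
P' = Q + AᵀP(A−BK) = [13.1204 -0.9372; -0.9372 2.4241]
tr(P') = 15.5445


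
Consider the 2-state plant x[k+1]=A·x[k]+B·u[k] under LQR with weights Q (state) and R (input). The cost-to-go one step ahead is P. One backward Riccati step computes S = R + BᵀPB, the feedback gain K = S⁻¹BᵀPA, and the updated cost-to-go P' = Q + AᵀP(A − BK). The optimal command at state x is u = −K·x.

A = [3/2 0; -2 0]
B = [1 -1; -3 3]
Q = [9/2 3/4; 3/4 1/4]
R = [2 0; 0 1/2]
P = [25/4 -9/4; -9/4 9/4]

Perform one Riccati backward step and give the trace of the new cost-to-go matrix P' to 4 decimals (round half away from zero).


BᵀP = [13.0000 -9.0000; -13.0000 9.0000]
S = R + BᵀPB = [2 0; 0 1/2] + [40.0000 -40.0000; -40.0000 40.0000] = [42.0000 -40.0000; -40.0000 40.5000]
BᵀPA = [37.5000 0.0000; -37.5000 0.0000]
K = S⁻¹·BᵀPA = [0.1856 0.0000; -0.7426 0.0000]
A−BK = [0.5718 0.0000; 0.7847 0.0000]
AᵀP(A−BK) = [1.7543 0.0000; 0.0000 0.0000]
P' = Q + AᵀP(A−BK) = [6.2543 0.7500; 0.7500 0.2500]
tr(P') = 6.5043

6.5043


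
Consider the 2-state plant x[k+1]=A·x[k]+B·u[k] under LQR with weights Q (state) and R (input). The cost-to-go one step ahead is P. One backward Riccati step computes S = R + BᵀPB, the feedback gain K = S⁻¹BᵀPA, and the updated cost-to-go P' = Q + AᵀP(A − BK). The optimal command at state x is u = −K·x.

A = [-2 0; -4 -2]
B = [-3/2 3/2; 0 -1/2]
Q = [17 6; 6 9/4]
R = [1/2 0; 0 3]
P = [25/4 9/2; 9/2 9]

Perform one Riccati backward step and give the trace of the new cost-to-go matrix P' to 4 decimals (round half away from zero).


111.2118

BᵀP = [-9.3750 -6.7500; 7.1250 2.2500]
S = R + BᵀPB = [1/2 0; 0 3] + [14.0625 -10.6875; -10.6875 9.5625] = [14.5625 -10.6875; -10.6875 12.5625]
BᵀPA = [45.7500 13.5000; -23.2500 -4.5000]
K = S⁻¹·BᵀPA = [4.7476 1.7681; 2.1883 1.1460]
A−BK = [1.8390 0.9332; -2.9059 -1.4270]
AᵀP(A−BK) = [74.6739 35.7544; 35.7544 17.2879]
P' = Q + AᵀP(A−BK) = [91.6739 41.7544; 41.7544 19.5379]
tr(P') = 111.2118


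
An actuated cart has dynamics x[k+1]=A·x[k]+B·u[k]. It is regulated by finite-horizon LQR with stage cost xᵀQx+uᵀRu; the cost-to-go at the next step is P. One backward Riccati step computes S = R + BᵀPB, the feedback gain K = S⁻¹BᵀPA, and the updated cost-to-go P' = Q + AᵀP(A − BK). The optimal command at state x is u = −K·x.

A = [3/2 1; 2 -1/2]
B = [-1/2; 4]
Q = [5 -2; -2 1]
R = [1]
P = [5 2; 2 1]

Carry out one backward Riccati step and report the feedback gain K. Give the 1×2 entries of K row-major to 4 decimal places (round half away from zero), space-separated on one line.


BᵀP = [5.5000 3.0000]
S = R + BᵀPB = [1] + [9.2500] = [10.2500]
BᵀPA = [14.2500 4.0000]
K = S⁻¹·BᵀPA = [1.3902 0.3902]
A−BK = [2.1951 1.1951; -3.5610 -2.0610]
AᵀP(A−BK) = [7.4390 3.4390; 3.4390 1.6890]
P' = Q + AᵀP(A−BK) = [12.4390 1.4390; 1.4390 2.6890]
tr(P') = 15.1280

1.3902 0.3902


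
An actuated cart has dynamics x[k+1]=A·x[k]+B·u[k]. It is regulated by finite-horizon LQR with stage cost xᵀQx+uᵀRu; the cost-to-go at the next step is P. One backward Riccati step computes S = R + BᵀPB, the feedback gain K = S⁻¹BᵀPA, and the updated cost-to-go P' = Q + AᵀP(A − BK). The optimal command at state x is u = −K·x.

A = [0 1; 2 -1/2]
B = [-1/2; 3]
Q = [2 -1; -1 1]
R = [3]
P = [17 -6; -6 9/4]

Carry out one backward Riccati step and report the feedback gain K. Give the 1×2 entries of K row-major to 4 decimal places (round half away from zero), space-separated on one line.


BᵀP = [-26.5000 9.7500]
S = R + BᵀPB = [3] + [42.5000] = [45.5000]
BᵀPA = [19.5000 -31.3750]
K = S⁻¹·BᵀPA = [0.4286 -0.6896]
A−BK = [0.2143 0.6552; 0.7143 1.5687]
AᵀP(A−BK) = [0.6429 -0.8036; -0.8036 1.9275]
P' = Q + AᵀP(A−BK) = [2.6429 -1.8036; -1.8036 2.9275]
tr(P') = 5.5704

0.4286 -0.6896


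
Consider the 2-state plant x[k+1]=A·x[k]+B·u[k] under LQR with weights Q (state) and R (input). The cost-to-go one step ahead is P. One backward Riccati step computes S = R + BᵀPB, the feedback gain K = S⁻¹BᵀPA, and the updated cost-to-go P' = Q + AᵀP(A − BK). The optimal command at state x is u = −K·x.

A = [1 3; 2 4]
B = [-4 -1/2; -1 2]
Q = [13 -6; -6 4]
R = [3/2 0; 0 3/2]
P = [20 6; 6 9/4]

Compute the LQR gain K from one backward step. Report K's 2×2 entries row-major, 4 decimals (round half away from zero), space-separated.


BᵀP = [-86.0000 -26.2500; 2.0000 1.5000]
S = R + BᵀPB = [3/2 0; 0 3/2] + [370.2500 -9.5000; -9.5000 2.0000] = [371.7500 -9.5000; -9.5000 3.5000]
BᵀPA = [-138.5000 -363.0000; 5.0000 12.0000]
K = S⁻¹·BᵀPA = [-0.3611 -0.9551; 0.4484 0.8362]
A−BK = [-0.2202 -0.4023; 0.7420 1.3726]
AᵀP(A−BK) = [0.7451 1.5386; 1.5386 3.2666]
P' = Q + AᵀP(A−BK) = [13.7451 -4.4614; -4.4614 7.2666]
tr(P') = 21.0118

-0.3611 -0.9551 0.4484 0.8362


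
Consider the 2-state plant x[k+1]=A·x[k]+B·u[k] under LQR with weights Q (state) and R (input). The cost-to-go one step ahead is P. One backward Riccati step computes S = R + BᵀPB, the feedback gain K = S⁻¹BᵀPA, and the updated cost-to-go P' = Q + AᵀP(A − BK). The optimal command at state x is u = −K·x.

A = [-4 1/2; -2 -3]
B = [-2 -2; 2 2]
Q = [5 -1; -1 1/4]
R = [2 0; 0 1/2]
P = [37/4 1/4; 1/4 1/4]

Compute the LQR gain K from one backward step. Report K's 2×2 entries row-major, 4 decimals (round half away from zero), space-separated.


BᵀP = [-18.0000 0.0000; -18.0000 0.0000]
S = R + BᵀPB = [2 0; 0 1/2] + [36.0000 36.0000; 36.0000 36.0000] = [38.0000 36.0000; 36.0000 36.5000]
BᵀPA = [72.0000 -9.0000; 72.0000 -9.0000]
K = S⁻¹·BᵀPA = [0.3956 -0.0495; 1.5824 -0.1978]
A−BK = [-0.0440 0.0055; -5.9560 -2.5055]
AᵀP(A−BK) = [10.5824 3.5522; 3.5522 1.5872]
P' = Q + AᵀP(A−BK) = [15.5824 2.5522; 2.5522 1.8372]
tr(P') = 17.4196

0.3956 -0.0495 1.5824 -0.1978


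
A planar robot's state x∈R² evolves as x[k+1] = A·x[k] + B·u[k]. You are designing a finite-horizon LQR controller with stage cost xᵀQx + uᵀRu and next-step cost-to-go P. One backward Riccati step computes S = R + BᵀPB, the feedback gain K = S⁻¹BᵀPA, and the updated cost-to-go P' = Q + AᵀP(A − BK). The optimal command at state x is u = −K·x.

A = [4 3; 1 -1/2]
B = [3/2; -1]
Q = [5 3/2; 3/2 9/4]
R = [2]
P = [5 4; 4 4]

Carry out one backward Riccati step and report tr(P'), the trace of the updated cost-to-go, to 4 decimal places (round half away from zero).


91.2976

BᵀP = [3.5000 2.0000]
S = R + BᵀPB = [2] + [3.2500] = [5.2500]
BᵀPA = [16.0000 9.5000]
K = S⁻¹·BᵀPA = [3.0476 1.8095]
A−BK = [-0.5714 0.2857; 4.0476 1.3095]
AᵀP(A−BK) = [67.2381 33.0476; 33.0476 16.8095]
P' = Q + AᵀP(A−BK) = [72.2381 34.5476; 34.5476 19.0595]
tr(P') = 91.2976


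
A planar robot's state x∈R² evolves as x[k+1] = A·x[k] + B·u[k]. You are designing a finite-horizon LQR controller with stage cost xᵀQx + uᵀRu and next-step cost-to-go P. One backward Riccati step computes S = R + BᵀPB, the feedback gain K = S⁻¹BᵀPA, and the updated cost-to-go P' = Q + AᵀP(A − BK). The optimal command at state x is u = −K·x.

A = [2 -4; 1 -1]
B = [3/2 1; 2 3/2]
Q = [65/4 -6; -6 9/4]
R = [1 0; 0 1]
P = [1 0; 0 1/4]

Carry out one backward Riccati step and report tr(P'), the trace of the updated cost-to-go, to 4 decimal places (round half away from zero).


25.3418

BᵀP = [1.5000 0.5000; 1.0000 0.3750]
S = R + BᵀPB = [1 0; 0 1] + [3.2500 2.2500; 2.2500 1.5625] = [4.2500 2.2500; 2.2500 2.5625]
BᵀPA = [3.5000 -6.5000; 2.3750 -4.3750]
K = S⁻¹·BᵀPA = [0.6220 -1.1689; 0.3807 -0.6810]
A−BK = [0.6863 -1.5657; -0.8150 2.3592]
AᵀP(A−BK) = [1.1689 -2.5416; -2.5416 5.6729]
P' = Q + AᵀP(A−BK) = [17.4189 -8.5416; -8.5416 7.9229]
tr(P') = 25.3418


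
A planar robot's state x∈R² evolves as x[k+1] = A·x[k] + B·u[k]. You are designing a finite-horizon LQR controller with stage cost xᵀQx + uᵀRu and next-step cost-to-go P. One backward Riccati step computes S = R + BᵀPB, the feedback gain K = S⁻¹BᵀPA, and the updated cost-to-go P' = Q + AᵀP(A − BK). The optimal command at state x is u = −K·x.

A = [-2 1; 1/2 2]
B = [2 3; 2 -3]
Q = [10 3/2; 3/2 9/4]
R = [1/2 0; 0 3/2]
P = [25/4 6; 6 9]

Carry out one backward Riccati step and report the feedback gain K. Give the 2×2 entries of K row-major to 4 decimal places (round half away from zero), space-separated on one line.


BᵀP = [24.5000 30.0000; 0.7500 -9.0000]
S = R + BᵀPB = [1/2 0; 0 3/2] + [109.0000 -16.5000; -16.5000 29.2500] = [109.5000 -16.5000; -16.5000 30.7500]
BᵀPA = [-34.0000 84.5000; -6.0000 -17.2500]
K = S⁻¹·BᵀPA = [-0.3698 0.7476; -0.3936 -0.1598]
A−BK = [-0.0797 -0.0158; 0.0589 0.0253]
AᵀP(A−BK) = [0.3153 -0.0403; -0.0403 0.3203]
P' = Q + AᵀP(A−BK) = [10.3153 1.4597; 1.4597 2.5703]
tr(P') = 12.8856

-0.3698 0.7476 -0.3936 -0.1598
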